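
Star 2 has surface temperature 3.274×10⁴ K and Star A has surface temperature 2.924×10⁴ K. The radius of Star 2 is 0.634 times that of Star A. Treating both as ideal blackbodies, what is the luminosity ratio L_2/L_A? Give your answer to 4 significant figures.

L_2/L_A ≈ 0.6318

L ∝ R²T⁴, so L_2/L_A = (R_2/R_A)²(T_2/T_A)⁴ = (0.634)² × (3.274×10⁴/2.924×10⁴)⁴ = 0.401956 × 1.57183 = 0.6318.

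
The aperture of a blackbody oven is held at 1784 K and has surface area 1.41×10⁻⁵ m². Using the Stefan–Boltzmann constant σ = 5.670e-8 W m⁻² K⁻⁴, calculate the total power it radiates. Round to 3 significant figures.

P ≈ 8.10 W

Area A = 1.41×10⁻⁵ m².
P = σAT⁴ = 5.670×10⁻⁸ × 1.41×10⁻⁵ × (1784)⁴ = 8.10 W.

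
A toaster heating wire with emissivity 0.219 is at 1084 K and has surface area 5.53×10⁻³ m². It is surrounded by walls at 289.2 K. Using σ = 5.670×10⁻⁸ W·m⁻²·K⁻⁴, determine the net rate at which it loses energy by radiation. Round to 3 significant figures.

Area A = 5.53×10⁻³ m².
Net radiated power P_net = εσA(T⁴ − T₀⁴) = 0.219×5.670×10⁻⁸×5.53×10⁻³×(1084⁴ − 289.2⁴).
T⁴ − T₀⁴ = 1.38076×10¹² − 6.99509×10⁹ = 1.37376×10¹² K⁴, so P_net = 94.3 W.

Net loss ≈ 94.3 W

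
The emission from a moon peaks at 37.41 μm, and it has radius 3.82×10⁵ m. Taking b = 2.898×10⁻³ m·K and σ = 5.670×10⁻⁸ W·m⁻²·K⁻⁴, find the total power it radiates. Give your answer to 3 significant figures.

P ≈ 3.74×10¹² W

Wien's law: T = b/λ_max = 2.898×10⁻³/3.741×10⁻⁵ = 77.4659 K.
Surface area A = 4πR² = 4π(3.82×10⁵ m)² = 1.83374×10¹² m².
Then P = σAT⁴ = 5.670×10⁻⁸×1.83374×10¹²×(77.4659)⁴ = 3.74×10¹² W.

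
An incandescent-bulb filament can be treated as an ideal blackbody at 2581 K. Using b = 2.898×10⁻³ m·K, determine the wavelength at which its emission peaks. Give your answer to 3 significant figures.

Wien's displacement law: λ_max = b/T = (2.898×10⁻³ m·K)/(2581 K) = 1.123×10⁻⁶ m.
That is 1.12×10³ nm, in the infrared range.

λ_max ≈ 1.12×10³ nm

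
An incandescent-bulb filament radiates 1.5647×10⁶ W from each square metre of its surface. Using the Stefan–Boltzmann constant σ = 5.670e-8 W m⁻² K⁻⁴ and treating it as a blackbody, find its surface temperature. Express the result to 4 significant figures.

I = σT⁴, so T = (I/σ)^(1/4) = (1.5647×10⁶/(5.670×10⁻⁸))^(1/4) = 2292 K.

T ≈ 2292 K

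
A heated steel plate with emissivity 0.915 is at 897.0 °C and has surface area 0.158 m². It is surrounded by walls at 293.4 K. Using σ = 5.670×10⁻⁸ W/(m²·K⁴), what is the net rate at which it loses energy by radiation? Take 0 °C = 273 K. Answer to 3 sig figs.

T = 897.0 °C + 273 = 1170.0 K.
Area A = 0.158 m².
Net radiated power P_net = εσA(T⁴ − T₀⁴) = 0.915×5.670×10⁻⁸×0.158×(1170.0⁴ − 293.4⁴).
T⁴ − T₀⁴ = 1.87389×10¹² − 7.41038×10⁹ = 1.86648×10¹² K⁴, so P_net = 1.53×10⁴ W.

Net loss ≈ 1.53×10⁴ W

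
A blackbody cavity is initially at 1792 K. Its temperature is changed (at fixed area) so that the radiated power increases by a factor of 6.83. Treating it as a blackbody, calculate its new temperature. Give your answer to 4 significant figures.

P ∝ T⁴, so T₂/T₁ = (P₂/P₁)^(1/4) = (6.83)^(1/4) = 1.61661.
T₂ = 1792 × 1.61661 = 2897 K.

T₂ ≈ 2897 K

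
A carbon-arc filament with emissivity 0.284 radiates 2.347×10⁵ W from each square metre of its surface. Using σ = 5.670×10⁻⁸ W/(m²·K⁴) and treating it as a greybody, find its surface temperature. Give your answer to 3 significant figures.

T ≈ 1.95×10³ K

I = εσT⁴, so T = (I/εσ)^(1/4) = (2.347×10⁵/(0.284×5.670×10⁻⁸))^(1/4) = 1.95×10³ K.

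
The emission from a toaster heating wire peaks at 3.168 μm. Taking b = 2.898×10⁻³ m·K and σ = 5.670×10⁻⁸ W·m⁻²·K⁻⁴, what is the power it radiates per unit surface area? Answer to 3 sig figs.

I ≈ 3.97×10⁴ W/m²

Wien's law: T = b/λ_max = 2.898×10⁻³/3.168×10⁻⁶ = 914.773 K.
Then I = σT⁴ = 5.670×10⁻⁸×(914.773)⁴ = 3.97×10⁴ W/m².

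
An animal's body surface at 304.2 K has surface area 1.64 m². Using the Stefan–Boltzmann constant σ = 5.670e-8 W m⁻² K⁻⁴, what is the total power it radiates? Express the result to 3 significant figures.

Area A = 1.64 m².
P = σAT⁴ = 5.670×10⁻⁸ × 1.64 × (304.2)⁴ = 796 W.

P ≈ 796 W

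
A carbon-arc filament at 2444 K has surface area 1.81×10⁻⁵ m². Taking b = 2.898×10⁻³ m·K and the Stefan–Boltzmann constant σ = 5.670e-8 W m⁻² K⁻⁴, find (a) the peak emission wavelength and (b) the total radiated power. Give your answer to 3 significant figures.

λ_max ≈ 1.19 μm; P ≈ 36.6 W

(a) λ_max = b/T = 2.898×10⁻³/2444 = 1.186×10⁻⁶ m = 1.19 μm.
Area A = 1.81×10⁻⁵ m².
(b) P = σAT⁴ = 5.670×10⁻⁸×1.81×10⁻⁵×(2444)⁴ = 36.6 W.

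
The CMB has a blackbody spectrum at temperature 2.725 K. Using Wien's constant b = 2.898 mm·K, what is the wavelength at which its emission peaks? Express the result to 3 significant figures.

Wien's displacement law: λ_max = b/T = (2.898×10⁻³ m·K)/(2.725 K) = 1.063×10⁻³ m.
That is 1.06 mm, in the microwave range.

λ_max ≈ 1.06 mm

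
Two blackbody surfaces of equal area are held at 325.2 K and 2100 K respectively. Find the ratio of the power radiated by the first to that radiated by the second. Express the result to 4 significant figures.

With equal areas, P₁/P₂ = (T₁/T₂)⁴ = (325.2/2100)⁴ = 5.751×10⁻⁴.

P₁/P₂ ≈ 5.751×10⁻⁴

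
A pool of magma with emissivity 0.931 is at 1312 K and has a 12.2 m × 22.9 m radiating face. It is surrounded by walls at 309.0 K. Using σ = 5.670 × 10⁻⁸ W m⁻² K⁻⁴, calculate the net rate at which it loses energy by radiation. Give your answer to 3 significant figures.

Area A = 12.2 × 22.9 = 279.38 m².
Net radiated power P_net = εσA(T⁴ − T₀⁴) = 0.931×5.670×10⁻⁸×279.38×(1312⁴ − 309.0⁴).
T⁴ − T₀⁴ = 2.96303×10¹² − 9.11662×10⁹ = 2.95391×10¹² K⁴, so P_net = 4.36×10⁷ W.

Net loss ≈ 4.36×10⁷ W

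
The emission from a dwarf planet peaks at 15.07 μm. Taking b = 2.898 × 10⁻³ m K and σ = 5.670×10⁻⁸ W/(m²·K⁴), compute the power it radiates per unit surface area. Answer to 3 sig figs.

I ≈ 77.5 W/m²

Wien's law: T = b/λ_max = 2.898×10⁻³/1.507×10⁻⁵ = 192.303 K.
Then I = σT⁴ = 5.670×10⁻⁸×(192.303)⁴ = 77.5 W/m².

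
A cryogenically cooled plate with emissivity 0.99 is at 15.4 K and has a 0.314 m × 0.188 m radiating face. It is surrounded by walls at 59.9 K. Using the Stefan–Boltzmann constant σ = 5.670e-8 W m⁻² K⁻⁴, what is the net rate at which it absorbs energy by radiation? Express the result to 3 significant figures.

Area A = 0.314 × 0.188 = 0.059032 m².
Net radiated power P_net = εσA(T⁴ − T₀⁴) = 0.99×5.670×10⁻⁸×0.059032×(15.4⁴ − 59.9⁴).
T⁴ − T₀⁴ = 56244.9 − 1.28738×10⁷ = -1.28176×10⁷ K⁴, so P_net = -0.0425 W — negative, meaning a net gain of 0.0425 W.

Net gain ≈ 0.0425 W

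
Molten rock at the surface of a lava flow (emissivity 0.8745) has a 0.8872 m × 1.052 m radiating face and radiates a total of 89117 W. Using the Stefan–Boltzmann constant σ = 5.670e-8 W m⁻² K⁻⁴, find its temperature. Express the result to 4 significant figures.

Area A = 0.8872 × 1.052 = 0.933334 m².
P = εσAT⁴ ⇒ T = (P/(εσA))^(1/4) = (89117/(0.8745×5.670×10⁻⁸×0.933334))^(1/4) = 1178 K.

T ≈ 1178 K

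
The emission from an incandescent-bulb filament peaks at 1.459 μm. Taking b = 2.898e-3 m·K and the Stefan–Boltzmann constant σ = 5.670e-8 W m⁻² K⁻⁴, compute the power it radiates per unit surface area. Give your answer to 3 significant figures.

Wien's law: T = b/λ_max = 2.898×10⁻³/1.459×10⁻⁶ = 1986.29 K.
Then I = σT⁴ = 5.670×10⁻⁸×(1986.29)⁴ = 8.83×10⁵ W/m².

I ≈ 8.83×10⁵ W/m²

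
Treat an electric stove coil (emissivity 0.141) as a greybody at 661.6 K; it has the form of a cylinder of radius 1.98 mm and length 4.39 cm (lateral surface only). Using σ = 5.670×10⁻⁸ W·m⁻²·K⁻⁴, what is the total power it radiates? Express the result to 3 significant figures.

Lateral area A = 2πrL = 2π×1.98×10⁻³×0.0439 = 5.46147×10⁻⁴ m².
P = εσAT⁴ = 0.141 × 5.670×10⁻⁸ × 5.46147×10⁻⁴ × (661.6)⁴ = 0.837 W.

P ≈ 0.837 W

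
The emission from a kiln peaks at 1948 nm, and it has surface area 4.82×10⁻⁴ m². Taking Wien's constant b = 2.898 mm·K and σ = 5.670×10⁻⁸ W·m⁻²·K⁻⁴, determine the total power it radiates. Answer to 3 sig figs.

Wien's law: T = b/λ_max = 2.898×10⁻³/1.948×10⁻⁶ = 1487.68 K.
Area A = 4.82×10⁻⁴ m².
Then P = σAT⁴ = 5.670×10⁻⁸×4.82×10⁻⁴×(1487.68)⁴ = 134 W.

P ≈ 134 W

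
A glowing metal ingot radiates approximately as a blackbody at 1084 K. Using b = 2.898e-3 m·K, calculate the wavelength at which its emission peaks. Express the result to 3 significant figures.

Wien's displacement law: λ_max = b/T = (2.898×10⁻³ m·K)/(1084 K) = 2.673×10⁻⁶ m.
That is 2.67×10³ nm, in the infrared range.

λ_max ≈ 2.67×10³ nm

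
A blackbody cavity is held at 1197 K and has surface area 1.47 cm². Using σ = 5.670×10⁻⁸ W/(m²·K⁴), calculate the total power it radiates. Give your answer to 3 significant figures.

Area A = 1.47 cm² = 1.47×10⁻⁴ m².
P = σAT⁴ = 5.670×10⁻⁸ × 1.47×10⁻⁴ × (1197)⁴ = 17.1 W.

P ≈ 17.1 W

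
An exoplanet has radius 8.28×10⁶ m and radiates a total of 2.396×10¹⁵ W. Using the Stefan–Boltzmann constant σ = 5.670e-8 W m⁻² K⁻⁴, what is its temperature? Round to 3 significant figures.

T ≈ 83.7 K

Surface area A = 4πR² = 4π(8.28×10⁶ m)² = 8.61530×10¹⁴ m².
P = σAT⁴ ⇒ T = (P/(σA))^(1/4) = (2.396×10¹⁵/(5.670×10⁻⁸×8.61530×10¹⁴))^(1/4) = 83.7 K.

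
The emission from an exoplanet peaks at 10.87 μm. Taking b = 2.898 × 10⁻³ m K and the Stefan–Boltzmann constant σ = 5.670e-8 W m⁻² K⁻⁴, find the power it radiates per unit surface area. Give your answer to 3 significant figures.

I ≈ 286 W/m²

Wien's law: T = b/λ_max = 2.898×10⁻³/1.087×10⁻⁵ = 266.605 K.
Then I = σT⁴ = 5.670×10⁻⁸×(266.605)⁴ = 286 W/m².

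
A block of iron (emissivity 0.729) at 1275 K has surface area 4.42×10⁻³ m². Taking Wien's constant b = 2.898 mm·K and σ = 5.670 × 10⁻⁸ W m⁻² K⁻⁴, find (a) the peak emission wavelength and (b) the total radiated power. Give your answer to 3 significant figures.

λ_max ≈ 2.27×10³ nm; P ≈ 483 W

(a) λ_max = b/T = 2.898×10⁻³/1275 = 2.273×10⁻⁶ m = 2.27×10³ nm.
Area A = 4.42×10⁻³ m².
(b) P = εσAT⁴ = 0.729×5.670×10⁻⁸×4.42×10⁻³×(1275)⁴ = 483 W.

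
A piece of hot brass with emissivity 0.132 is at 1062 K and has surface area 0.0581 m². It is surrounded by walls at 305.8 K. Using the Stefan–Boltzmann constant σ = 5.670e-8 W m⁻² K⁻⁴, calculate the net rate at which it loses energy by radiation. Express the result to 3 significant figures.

Area A = 0.0581 m².
Net radiated power P_net = εσA(T⁴ − T₀⁴) = 0.132×5.670×10⁻⁸×0.0581×(1062⁴ − 305.8⁴).
T⁴ − T₀⁴ = 1.27203×10¹² − 8.74480×10⁹ = 1.26329×10¹² K⁴, so P_net = 549 W.

Net loss ≈ 549 W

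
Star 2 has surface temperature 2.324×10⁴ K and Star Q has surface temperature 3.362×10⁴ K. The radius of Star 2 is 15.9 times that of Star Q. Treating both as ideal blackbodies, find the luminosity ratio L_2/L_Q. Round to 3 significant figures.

L ∝ R²T⁴, so L_2/L_Q = (R_2/R_Q)²(T_2/T_Q)⁴ = (15.9)² × (2.324×10⁴/3.362×10⁴)⁴ = 252.81 × 0.228325 = 57.7.

L_2/L_Q ≈ 57.7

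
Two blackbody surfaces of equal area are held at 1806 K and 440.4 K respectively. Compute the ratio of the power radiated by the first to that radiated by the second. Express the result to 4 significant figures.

With equal areas, P₁/P₂ = (T₁/T₂)⁴ = (1806/440.4)⁴ = 282.8.

P₁/P₂ ≈ 282.8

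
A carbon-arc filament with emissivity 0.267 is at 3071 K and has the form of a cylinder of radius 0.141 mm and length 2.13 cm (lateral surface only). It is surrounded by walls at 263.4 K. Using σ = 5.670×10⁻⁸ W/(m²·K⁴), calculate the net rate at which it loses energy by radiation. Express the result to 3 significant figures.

Lateral area A = 2πrL = 2π×1.41×10⁻⁴×0.0213 = 1.88703×10⁻⁵ m².
Net radiated power P_net = εσA(T⁴ − T₀⁴) = 0.267×5.670×10⁻⁸×1.88703×10⁻⁵×(3071⁴ − 263.4⁴).
T⁴ − T₀⁴ = 8.89445×10¹³ − 4.81352×10⁹ = 8.89397×10¹³ K⁴, so P_net = 25.4 W.

Net loss ≈ 25.4 W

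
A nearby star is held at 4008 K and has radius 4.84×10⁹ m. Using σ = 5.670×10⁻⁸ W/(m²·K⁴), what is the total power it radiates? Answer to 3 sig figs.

P ≈ 4.31×10²⁷ W

Surface area A = 4πR² = 4π(4.84×10⁹ m)² = 2.94375×10²⁰ m².
P = σAT⁴ = 5.670×10⁻⁸ × 2.94375×10²⁰ × (4008)⁴ = 4.31×10²⁷ W.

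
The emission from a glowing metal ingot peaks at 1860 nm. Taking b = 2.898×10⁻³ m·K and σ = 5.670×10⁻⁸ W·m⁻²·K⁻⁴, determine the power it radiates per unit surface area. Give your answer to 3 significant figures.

Wien's law: T = b/λ_max = 2.898×10⁻³/1.860×10⁻⁶ = 1558.06 K.
Then I = σT⁴ = 5.670×10⁻⁸×(1558.06)⁴ = 3.34×10⁵ W/m².

I ≈ 3.34×10⁵ W/m²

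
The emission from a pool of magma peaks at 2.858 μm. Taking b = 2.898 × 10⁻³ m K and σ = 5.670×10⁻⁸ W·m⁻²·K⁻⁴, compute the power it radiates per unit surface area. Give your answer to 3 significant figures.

Wien's law: T = b/λ_max = 2.898×10⁻³/2.858×10⁻⁶ = 1014.00 K.
Then I = σT⁴ = 5.670×10⁻⁸×(1014.00)⁴ = 5.99×10⁴ W/m².

I ≈ 5.99×10⁴ W/m²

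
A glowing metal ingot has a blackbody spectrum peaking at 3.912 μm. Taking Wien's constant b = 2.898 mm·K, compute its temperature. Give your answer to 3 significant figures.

Wien's law gives T = b/λ_max = (2.898×10⁻³ m·K)/(3.912×10⁻⁶ m) = 741 K.

T ≈ 741 K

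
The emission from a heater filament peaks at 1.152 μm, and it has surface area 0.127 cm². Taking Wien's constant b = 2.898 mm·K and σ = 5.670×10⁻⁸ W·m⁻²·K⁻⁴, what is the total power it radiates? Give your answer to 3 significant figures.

P ≈ 28.8 W

Wien's law: T = b/λ_max = 2.898×10⁻³/1.152×10⁻⁶ = 2515.62 K.
Area A = 0.127 cm² = 1.27×10⁻⁵ m².
Then P = σAT⁴ = 5.670×10⁻⁸×1.27×10⁻⁵×(2515.62)⁴ = 28.8 W.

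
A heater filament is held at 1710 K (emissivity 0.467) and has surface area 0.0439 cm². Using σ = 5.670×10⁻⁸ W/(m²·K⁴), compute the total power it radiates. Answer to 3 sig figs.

P ≈ 0.994 W

Area A = 0.0439 cm² = 4.39×10⁻⁶ m².
P = εσAT⁴ = 0.467 × 5.670×10⁻⁸ × 4.39×10⁻⁶ × (1710)⁴ = 0.994 W.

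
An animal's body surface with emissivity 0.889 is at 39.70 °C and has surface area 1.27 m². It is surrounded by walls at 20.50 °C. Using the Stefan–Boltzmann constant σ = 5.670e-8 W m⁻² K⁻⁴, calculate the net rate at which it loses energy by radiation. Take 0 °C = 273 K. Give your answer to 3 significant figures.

T = 39.70 °C + 273 = 312.70 K.
Surroundings: T = 20.50 °C + 273 = 293.50 K.
Area A = 1.27 m².
Net radiated power P_net = εσA(T⁴ − T₀⁴) = 0.889×5.670×10⁻⁸×1.27×(312.70⁴ − 293.50⁴).
T⁴ − T₀⁴ = 9.56118×10⁹ − 7.42049×10⁹ = 2.14069×10⁹ K⁴, so P_net = 137 W.

Net loss ≈ 137 W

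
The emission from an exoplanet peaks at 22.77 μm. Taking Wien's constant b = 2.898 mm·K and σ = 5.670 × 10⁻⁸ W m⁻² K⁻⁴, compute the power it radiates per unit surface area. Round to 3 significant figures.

Wien's law: T = b/λ_max = 2.898×10⁻³/2.277×10⁻⁵ = 127.273 K.
Then I = σT⁴ = 5.670×10⁻⁸×(127.273)⁴ = 14.9 W/m².

I ≈ 14.9 W/m²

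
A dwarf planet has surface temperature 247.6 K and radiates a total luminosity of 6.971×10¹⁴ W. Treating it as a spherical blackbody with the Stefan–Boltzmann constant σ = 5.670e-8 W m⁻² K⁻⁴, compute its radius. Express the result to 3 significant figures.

L = 4πR²σT⁴ ⇒ R = √(L/(4πσT⁴)).
σT⁴ = 213.101 W/m², so R = √(6.971×10¹⁴/(4π×213.101)) = 5.10×10⁵ m.

R ≈ 5.10×10⁵ m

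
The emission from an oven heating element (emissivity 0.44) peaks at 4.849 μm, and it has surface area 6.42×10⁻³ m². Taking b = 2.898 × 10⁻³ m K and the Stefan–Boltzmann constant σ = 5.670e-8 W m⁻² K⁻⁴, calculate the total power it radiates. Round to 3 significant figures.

Wien's law: T = b/λ_max = 2.898×10⁻³/4.849×10⁻⁶ = 597.649 K.
Area A = 6.42×10⁻³ m².
Then P = εσAT⁴ = 0.44×5.670×10⁻⁸×6.42×10⁻³×(597.649)⁴ = 20.4 W.

P ≈ 20.4 W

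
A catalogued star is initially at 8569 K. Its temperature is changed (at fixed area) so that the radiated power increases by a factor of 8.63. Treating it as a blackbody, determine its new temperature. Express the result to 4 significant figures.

T₂ ≈ 1.469×10⁴ K

P ∝ T⁴, so T₂/T₁ = (P₂/P₁)^(1/4) = (8.63)^(1/4) = 1.71397.
T₂ = 8569 × 1.71397 = 1.469×10⁴ K.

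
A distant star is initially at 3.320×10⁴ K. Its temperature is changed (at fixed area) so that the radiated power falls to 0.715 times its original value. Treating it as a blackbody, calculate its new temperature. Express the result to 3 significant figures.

T₂ ≈ 3.05×10⁴ K

P ∝ T⁴, so T₂/T₁ = (P₂/P₁)^(1/4) = (0.715)^(1/4) = 0.919552.
T₂ = 3.320×10⁴ × 0.919552 = 3.05×10⁴ K.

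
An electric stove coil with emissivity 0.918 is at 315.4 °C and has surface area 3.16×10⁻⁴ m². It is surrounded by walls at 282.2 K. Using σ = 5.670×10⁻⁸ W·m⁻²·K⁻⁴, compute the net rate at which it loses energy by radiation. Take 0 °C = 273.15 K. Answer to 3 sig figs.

Net loss ≈ 1.87 W

T = 315.4 °C + 273.15 = 588.55 K.
Area A = 3.16×10⁻⁴ m².
Net radiated power P_net = εσA(T⁴ − T₀⁴) = 0.918×5.670×10⁻⁸×3.16×10⁻⁴×(588.55⁴ − 282.2⁴).
T⁴ − T₀⁴ = 1.19987×10¹¹ − 6.34203×10⁹ = 1.13645×10¹¹ K⁴, so P_net = 1.87 W.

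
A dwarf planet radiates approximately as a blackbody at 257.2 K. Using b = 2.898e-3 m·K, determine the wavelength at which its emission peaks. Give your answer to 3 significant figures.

λ_max ≈ 11.3 μm

Wien's displacement law: λ_max = b/T = (2.898×10⁻³ m·K)/(257.2 K) = 1.127×10⁻⁵ m.
That is 11.3 μm, in the infrared range.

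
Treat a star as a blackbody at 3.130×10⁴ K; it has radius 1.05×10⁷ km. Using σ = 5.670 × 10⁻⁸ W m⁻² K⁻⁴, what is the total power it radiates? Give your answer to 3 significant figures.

P ≈ 7.54×10³¹ W

Surface area A = 4πR² = 4π(1.05×10¹⁰ m)² = 1.38544×10²¹ m².
P = σAT⁴ = 5.670×10⁻⁸ × 1.38544×10²¹ × (3.130×10⁴)⁴ = 7.54×10³¹ W.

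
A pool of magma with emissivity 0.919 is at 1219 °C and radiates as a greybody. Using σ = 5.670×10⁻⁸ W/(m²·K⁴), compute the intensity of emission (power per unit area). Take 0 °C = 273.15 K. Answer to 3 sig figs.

T = 1219 °C + 273.15 = 1492.15 K.
Stefan–Boltzmann: I = εσT⁴ = 0.919 × 5.670×10⁻⁸ × (1492.15)⁴ = 2.58×10⁵ W/m².

I ≈ 2.58×10⁵ W/m²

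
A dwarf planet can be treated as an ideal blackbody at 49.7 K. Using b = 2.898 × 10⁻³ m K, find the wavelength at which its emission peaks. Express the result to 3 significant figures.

Wien's displacement law: λ_max = b/T = (2.898×10⁻³ m·K)/(49.7 K) = 5.831×10⁻⁵ m.
That is 58.3 μm, in the infrared range.

λ_max ≈ 58.3 μm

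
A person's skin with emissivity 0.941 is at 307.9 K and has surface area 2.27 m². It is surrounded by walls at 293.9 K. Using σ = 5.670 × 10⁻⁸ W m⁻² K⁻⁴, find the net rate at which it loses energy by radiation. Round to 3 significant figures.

Net loss ≈ 185 W

Area A = 2.27 m².
Net radiated power P_net = εσA(T⁴ − T₀⁴) = 0.941×5.670×10⁻⁸×2.27×(307.9⁴ − 293.9⁴).
T⁴ − T₀⁴ = 8.98750×10⁹ − 7.46102×10⁹ = 1.52648×10⁹ K⁴, so P_net = 185 W.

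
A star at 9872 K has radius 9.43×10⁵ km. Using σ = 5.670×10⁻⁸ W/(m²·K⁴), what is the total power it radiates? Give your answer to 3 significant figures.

Surface area A = 4πR² = 4π(9.43×10⁸ m)² = 1.11746×10¹⁹ m².
P = σAT⁴ = 5.670×10⁻⁸ × 1.11746×10¹⁹ × (9872)⁴ = 6.02×10²⁷ W.

P ≈ 6.02×10²⁷ W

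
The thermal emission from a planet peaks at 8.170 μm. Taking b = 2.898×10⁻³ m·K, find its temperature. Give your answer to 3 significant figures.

Wien's law gives T = b/λ_max = (2.898×10⁻³ m·K)/(8.170×10⁻⁶ m) = 355 K.

T ≈ 355 K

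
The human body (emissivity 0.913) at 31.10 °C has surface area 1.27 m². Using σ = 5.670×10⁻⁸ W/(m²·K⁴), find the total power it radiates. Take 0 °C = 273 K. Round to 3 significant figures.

P ≈ 562 W

T = 31.10 °C + 273 = 304.10 K.
Area A = 1.27 m².
P = εσAT⁴ = 0.913 × 5.670×10⁻⁸ × 1.27 × (304.10)⁴ = 562 W.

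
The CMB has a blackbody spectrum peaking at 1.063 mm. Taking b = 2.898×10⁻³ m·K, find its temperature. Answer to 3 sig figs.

Wien's law gives T = b/λ_max = (2.898×10⁻³ m·K)/(1.063×10⁻³ m) = 2.73 K.

T ≈ 2.73 K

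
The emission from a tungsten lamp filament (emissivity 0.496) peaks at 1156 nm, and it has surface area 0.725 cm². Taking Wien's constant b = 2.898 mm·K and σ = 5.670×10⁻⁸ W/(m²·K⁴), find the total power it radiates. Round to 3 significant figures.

Wien's law: T = b/λ_max = 2.898×10⁻³/1.156×10⁻⁶ = 2506.92 K.
Area A = 0.725 cm² = 7.25×10⁻⁵ m².
Then P = εσAT⁴ = 0.496×5.670×10⁻⁸×7.25×10⁻⁵×(2506.92)⁴ = 80.5 W.

P ≈ 80.5 W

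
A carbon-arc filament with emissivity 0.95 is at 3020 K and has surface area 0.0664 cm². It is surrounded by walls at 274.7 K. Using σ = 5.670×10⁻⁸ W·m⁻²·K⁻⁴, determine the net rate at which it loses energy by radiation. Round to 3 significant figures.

Area A = 0.0664 cm² = 6.64×10⁻⁶ m².
Net radiated power P_net = εσA(T⁴ − T₀⁴) = 0.95×5.670×10⁻⁸×6.64×10⁻⁶×(3020⁴ − 274.7⁴).
T⁴ − T₀⁴ = 8.31817×10¹³ − 5.69423×10⁹ = 8.31760×10¹³ K⁴, so P_net = 29.7 W.

Net loss ≈ 29.7 W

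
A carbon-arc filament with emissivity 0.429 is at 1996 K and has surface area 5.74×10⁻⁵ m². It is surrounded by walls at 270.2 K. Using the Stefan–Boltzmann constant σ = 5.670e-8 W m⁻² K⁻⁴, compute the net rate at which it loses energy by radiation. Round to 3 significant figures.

Net loss ≈ 22.2 W

Area A = 5.74×10⁻⁵ m².
Net radiated power P_net = εσA(T⁴ − T₀⁴) = 0.429×5.670×10⁻⁸×5.74×10⁻⁵×(1996⁴ − 270.2⁴).
T⁴ − T₀⁴ = 1.58724×10¹³ − 5.33017×10⁹ = 1.58671×10¹³ K⁴, so P_net = 22.2 W.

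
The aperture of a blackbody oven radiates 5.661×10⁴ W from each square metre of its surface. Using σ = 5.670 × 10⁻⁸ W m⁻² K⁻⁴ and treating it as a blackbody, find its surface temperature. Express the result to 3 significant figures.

I = σT⁴, so T = (I/σ)^(1/4) = (5.661×10⁴/(5.670×10⁻⁸))^(1/4) = 1.00×10³ K.

T ≈ 1.00×10³ K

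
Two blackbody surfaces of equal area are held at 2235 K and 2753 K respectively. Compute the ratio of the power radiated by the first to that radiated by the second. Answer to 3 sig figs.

P₁/P₂ ≈ 0.434

With equal areas, P₁/P₂ = (T₁/T₂)⁴ = (2235/2753)⁴ = 0.434.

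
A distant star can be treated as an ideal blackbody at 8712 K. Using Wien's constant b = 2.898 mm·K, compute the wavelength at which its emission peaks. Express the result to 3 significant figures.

λ_max ≈ 0.333 μm

Wien's displacement law: λ_max = b/T = (2.898×10⁻³ m·K)/(8712 K) = 3.326×10⁻⁷ m.
That is 0.333 μm, in the ultraviolet range.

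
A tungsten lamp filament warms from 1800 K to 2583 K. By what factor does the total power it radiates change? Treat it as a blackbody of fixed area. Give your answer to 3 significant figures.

P₂/P₁ ≈ 4.24

P ∝ T⁴, so P₂/P₁ = (T₂/T₁)⁴ = (2583/1800)⁴ = (1.43500)⁴ = 4.24.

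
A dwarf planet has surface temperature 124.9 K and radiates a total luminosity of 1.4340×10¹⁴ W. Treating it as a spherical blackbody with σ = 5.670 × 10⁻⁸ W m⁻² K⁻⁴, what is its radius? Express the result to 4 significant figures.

R ≈ 9.094×10⁵ m

L = 4πR²σT⁴ ⇒ R = √(L/(4πσT⁴)).
σT⁴ = 13.7985 W/m², so R = √(1.4340×10¹⁴/(4π×13.7985)) = 9.094×10⁵ m.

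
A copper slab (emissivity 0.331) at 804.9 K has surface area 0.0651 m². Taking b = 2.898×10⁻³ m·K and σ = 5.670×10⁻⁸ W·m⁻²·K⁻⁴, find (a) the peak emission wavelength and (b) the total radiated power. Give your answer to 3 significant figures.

λ_max ≈ 3.60 μm; P ≈ 513 W

(a) λ_max = b/T = 2.898×10⁻³/804.9 = 3.600×10⁻⁶ m = 3.60 μm.
Area A = 0.0651 m².
(b) P = εσAT⁴ = 0.331×5.670×10⁻⁸×0.0651×(804.9)⁴ = 513 W.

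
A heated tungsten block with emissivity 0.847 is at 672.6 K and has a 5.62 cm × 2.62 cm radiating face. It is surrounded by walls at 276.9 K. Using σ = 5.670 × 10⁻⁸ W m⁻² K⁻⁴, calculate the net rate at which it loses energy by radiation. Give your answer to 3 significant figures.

Net loss ≈ 14.1 W

Area A = 0.0562 × 0.0262 = 1.47244×10⁻³ m².
Net radiated power P_net = εσA(T⁴ − T₀⁴) = 0.847×5.670×10⁻⁸×1.47244×10⁻³×(672.6⁴ − 276.9⁴).
T⁴ − T₀⁴ = 2.04657×10¹¹ − 5.87884×10⁹ = 1.98778×10¹¹ K⁴, so P_net = 14.1 W.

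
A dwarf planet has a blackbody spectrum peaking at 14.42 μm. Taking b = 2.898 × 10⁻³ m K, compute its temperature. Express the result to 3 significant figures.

T ≈ 201 K

Wien's law gives T = b/λ_max = (2.898×10⁻³ m·K)/(1.442×10⁻⁵ m) = 201 K.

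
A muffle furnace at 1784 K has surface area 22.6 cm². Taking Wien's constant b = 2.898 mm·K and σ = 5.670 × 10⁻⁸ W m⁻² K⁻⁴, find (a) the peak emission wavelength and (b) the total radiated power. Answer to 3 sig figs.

λ_max ≈ 1.62 μm; P ≈ 1.30×10³ W

(a) λ_max = b/T = 2.898×10⁻³/1784 = 1.624×10⁻⁶ m = 1.62 μm.
Area A = 22.6 cm² = 2.26×10⁻³ m².
(b) P = σAT⁴ = 5.670×10⁻⁸×2.26×10⁻³×(1784)⁴ = 1.30×10³ W.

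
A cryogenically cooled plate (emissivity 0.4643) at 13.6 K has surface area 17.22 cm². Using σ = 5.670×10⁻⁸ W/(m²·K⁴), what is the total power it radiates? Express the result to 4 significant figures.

P ≈ 1.551×10⁻⁶ W

Area A = 17.22 cm² = 1.722×10⁻³ m².
P = εσAT⁴ = 0.4643 × 5.670×10⁻⁸ × 1.722×10⁻³ × (13.6)⁴ = 1.551×10⁻⁶ W.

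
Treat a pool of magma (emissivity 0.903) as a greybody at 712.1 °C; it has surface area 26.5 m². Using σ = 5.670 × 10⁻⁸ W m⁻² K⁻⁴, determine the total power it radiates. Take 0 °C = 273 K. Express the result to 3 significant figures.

T = 712.1 °C + 273 = 985.1 K.
Area A = 26.5 m².
P = εσAT⁴ = 0.903 × 5.670×10⁻⁸ × 26.5 × (985.1)⁴ = 1.28×10⁶ W.

P ≈ 1.28×10⁶ W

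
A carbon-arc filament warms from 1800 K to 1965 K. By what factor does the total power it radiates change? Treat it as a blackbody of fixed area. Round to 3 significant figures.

P₂/P₁ ≈ 1.42

P ∝ T⁴, so P₂/P₁ = (T₂/T₁)⁴ = (1965/1800)⁴ = (1.09167)⁴ = 1.42.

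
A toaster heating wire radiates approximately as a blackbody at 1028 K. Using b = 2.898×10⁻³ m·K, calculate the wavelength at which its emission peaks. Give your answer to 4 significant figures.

λ_max ≈ 2819 nm

Wien's displacement law: λ_max = b/T = (2.898×10⁻³ m·K)/(1028 K) = 2.8191×10⁻⁶ m.
That is 2819 nm, in the infrared range.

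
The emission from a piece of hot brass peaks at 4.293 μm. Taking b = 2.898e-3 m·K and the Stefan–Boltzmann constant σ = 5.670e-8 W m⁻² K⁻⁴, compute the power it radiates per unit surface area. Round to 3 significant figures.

Wien's law: T = b/λ_max = 2.898×10⁻³/4.293×10⁻⁶ = 675.052 K.
Then I = σT⁴ = 5.670×10⁻⁸×(675.052)⁴ = 1.18×10⁴ W/m².

I ≈ 1.18×10⁴ W/m²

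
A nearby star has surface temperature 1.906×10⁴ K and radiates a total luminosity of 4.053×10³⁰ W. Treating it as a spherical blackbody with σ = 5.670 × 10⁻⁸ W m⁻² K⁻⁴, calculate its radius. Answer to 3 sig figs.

L = 4πR²σT⁴ ⇒ R = √(L/(4πσT⁴)).
σT⁴ = 7.48298×10⁹ W/m², so R = √(4.053×10³⁰/(4π×7.48298×10⁹)) = 6.57×10⁹ m.

R ≈ 6.57×10⁹ m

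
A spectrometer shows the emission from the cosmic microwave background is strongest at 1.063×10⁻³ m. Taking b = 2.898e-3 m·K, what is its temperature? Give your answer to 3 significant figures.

T ≈ 2.73 K

Wien's law gives T = b/λ_max = (2.898×10⁻³ m·K)/(1.063×10⁻³ m) = 2.73 K.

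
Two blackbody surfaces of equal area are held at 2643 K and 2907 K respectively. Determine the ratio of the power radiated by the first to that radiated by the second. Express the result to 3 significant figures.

With equal areas, P₁/P₂ = (T₁/T₂)⁴ = (2643/2907)⁴ = 0.683.

P₁/P₂ ≈ 0.683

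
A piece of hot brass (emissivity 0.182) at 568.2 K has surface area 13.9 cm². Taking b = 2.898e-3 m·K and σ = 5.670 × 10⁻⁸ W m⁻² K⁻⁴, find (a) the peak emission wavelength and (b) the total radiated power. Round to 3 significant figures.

(a) λ_max = b/T = 2.898×10⁻³/568.2 = 5.100×10⁻⁶ m = 5.10 μm.
Area A = 13.9 cm² = 1.39×10⁻³ m².
(b) P = εσAT⁴ = 0.182×5.670×10⁻⁸×1.39×10⁻³×(568.2)⁴ = 1.50 W.

λ_max ≈ 5.10 μm; P ≈ 1.50 W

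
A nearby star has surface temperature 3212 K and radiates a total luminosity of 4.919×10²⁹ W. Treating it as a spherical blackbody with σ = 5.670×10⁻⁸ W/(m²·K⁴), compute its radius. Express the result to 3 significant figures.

L = 4πR²σT⁴ ⇒ R = √(L/(4πσT⁴)).
σT⁴ = 6.03511×10⁶ W/m², so R = √(4.919×10²⁹/(4π×6.03511×10⁶)) = 8.05×10¹⁰ m.

R ≈ 8.05×10¹⁰ m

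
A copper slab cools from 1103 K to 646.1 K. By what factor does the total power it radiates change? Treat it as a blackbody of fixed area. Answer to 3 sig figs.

P₂/P₁ ≈ 0.118

P ∝ T⁴, so P₂/P₁ = (T₂/T₁)⁴ = (646.1/1103)⁴ = (0.585766)⁴ = 0.118.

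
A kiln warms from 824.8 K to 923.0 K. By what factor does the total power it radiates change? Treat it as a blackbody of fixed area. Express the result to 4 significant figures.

P₂/P₁ ≈ 1.568

P ∝ T⁴, so P₂/P₁ = (T₂/T₁)⁴ = (923.0/824.8)⁴ = (1.11906)⁴ = 1.568.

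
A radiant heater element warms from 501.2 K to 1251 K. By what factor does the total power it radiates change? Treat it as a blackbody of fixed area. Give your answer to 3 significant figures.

P₂/P₁ ≈ 38.8

P ∝ T⁴, so P₂/P₁ = (T₂/T₁)⁴ = (1251/501.2)⁴ = (2.49601)⁴ = 38.8.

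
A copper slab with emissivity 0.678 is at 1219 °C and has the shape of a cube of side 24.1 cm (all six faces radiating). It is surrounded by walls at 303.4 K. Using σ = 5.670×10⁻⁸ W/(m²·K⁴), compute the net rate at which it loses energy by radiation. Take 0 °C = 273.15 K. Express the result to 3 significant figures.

T = 1219 °C + 273.15 = 1492.15 K.
Area A = 6s² = 6×(0.241 m)² = 0.348486 m².
Net radiated power P_net = εσA(T⁴ − T₀⁴) = 0.678×5.670×10⁻⁸×0.348486×(1492.15⁴ − 303.4⁴).
T⁴ − T₀⁴ = 4.95735×10¹² − 8.47349×10⁹ = 4.94888×10¹² K⁴, so P_net = 6.63×10⁴ W.

Net loss ≈ 6.63×10⁴ W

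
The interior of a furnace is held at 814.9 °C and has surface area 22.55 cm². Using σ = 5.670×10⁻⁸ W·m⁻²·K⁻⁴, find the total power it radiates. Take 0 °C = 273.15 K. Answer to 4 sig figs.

T = 814.9 °C + 273.15 = 1088.05 K.
Area A = 22.55 cm² = 2.255×10⁻³ m².
P = σAT⁴ = 5.670×10⁻⁸ × 2.255×10⁻³ × (1088.05)⁴ = 179.2 W.

P ≈ 179.2 W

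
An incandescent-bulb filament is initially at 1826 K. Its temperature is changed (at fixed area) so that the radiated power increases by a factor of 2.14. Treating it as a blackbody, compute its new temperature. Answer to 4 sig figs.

T₂ ≈ 2209 K

P ∝ T⁴, so T₂/T₁ = (P₂/P₁)^(1/4) = (2.14)^(1/4) = 1.20949.
T₂ = 1826 × 1.20949 = 2209 K.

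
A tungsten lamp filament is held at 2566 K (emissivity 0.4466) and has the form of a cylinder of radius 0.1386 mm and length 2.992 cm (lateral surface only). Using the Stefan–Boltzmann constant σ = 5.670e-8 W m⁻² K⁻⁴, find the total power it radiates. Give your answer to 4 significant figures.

Lateral area A = 2πrL = 2π×1.386×10⁻⁴×0.02992 = 2.60558×10⁻⁵ m².
P = εσAT⁴ = 0.4466 × 5.670×10⁻⁸ × 2.60558×10⁻⁵ × (2566)⁴ = 28.60 W.

P ≈ 28.60 W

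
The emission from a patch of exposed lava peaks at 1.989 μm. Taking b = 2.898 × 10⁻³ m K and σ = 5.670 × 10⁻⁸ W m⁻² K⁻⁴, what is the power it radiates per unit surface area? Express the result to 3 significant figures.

Wien's law: T = b/λ_max = 2.898×10⁻³/1.989×10⁻⁶ = 1457.01 K.
Then I = σT⁴ = 5.670×10⁻⁸×(1457.01)⁴ = 2.56×10⁵ W/m².

I ≈ 2.56×10⁵ W/m²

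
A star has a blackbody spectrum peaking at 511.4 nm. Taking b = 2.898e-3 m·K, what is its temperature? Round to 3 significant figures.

T ≈ 5.67×10³ K

Wien's law gives T = b/λ_max = (2.898×10⁻³ m·K)/(5.114×10⁻⁷ m) = 5.67×10³ K.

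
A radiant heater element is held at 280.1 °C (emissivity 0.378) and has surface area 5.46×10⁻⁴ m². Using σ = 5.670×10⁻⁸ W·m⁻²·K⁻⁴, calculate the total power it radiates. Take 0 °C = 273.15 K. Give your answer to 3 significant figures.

T = 280.1 °C + 273.15 = 553.25 K.
Area A = 5.46×10⁻⁴ m².
P = εσAT⁴ = 0.378 × 5.670×10⁻⁸ × 5.46×10⁻⁴ × (553.25)⁴ = 1.10 W.

P ≈ 1.10 W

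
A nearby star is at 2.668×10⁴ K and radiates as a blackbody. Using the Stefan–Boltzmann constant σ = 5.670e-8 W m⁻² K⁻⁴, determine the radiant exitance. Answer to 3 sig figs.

I ≈ 2.87×10¹⁰ W/m²

Stefan–Boltzmann: I = σT⁴ = 5.670×10⁻⁸ × (2.668×10⁴)⁴ = 2.87×10¹⁰ W/m².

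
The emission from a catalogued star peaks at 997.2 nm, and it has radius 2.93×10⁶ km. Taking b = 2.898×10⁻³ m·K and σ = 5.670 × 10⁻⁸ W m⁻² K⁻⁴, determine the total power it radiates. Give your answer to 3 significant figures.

P ≈ 4.36×10²⁶ W

Wien's law: T = b/λ_max = 2.898×10⁻³/9.972×10⁻⁷ = 2906.14 K.
Surface area A = 4πR² = 4π(2.93×10⁹ m)² = 1.07881×10²⁰ m².
Then P = σAT⁴ = 5.670×10⁻⁸×1.07881×10²⁰×(2906.14)⁴ = 4.36×10²⁶ W.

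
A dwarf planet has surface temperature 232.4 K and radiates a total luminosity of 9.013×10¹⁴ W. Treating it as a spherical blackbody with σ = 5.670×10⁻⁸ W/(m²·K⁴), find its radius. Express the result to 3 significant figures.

R ≈ 6.59×10⁵ m

L = 4πR²σT⁴ ⇒ R = √(L/(4πσT⁴)).
σT⁴ = 165.397 W/m², so R = √(9.013×10¹⁴/(4π×165.397)) = 6.59×10⁵ m.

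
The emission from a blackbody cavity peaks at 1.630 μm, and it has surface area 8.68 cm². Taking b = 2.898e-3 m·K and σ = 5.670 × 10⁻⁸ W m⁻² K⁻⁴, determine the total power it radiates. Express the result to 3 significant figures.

P ≈ 492 W

Wien's law: T = b/λ_max = 2.898×10⁻³/1.630×10⁻⁶ = 1777.91 K.
Area A = 8.68 cm² = 8.68×10⁻⁴ m².
Then P = σAT⁴ = 5.670×10⁻⁸×8.68×10⁻⁴×(1777.91)⁴ = 492 W.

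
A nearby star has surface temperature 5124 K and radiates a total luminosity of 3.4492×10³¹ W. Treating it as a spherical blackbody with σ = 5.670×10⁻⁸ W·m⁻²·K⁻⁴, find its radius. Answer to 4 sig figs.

L = 4πR²σT⁴ ⇒ R = √(L/(4πσT⁴)).
σT⁴ = 3.90858×10⁷ W/m², so R = √(3.4492×10³¹/(4π×3.90858×10⁷)) = 2.650×10¹¹ m.

R ≈ 2.650×10¹¹ m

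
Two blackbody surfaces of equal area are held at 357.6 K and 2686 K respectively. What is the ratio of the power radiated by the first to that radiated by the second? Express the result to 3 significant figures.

With equal areas, P₁/P₂ = (T₁/T₂)⁴ = (357.6/2686)⁴ = 3.14×10⁻⁴.

P₁/P₂ ≈ 3.14×10⁻⁴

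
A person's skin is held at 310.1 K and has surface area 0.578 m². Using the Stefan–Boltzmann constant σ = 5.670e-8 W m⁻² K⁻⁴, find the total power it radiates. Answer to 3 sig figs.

Area A = 0.578 m².
P = σAT⁴ = 5.670×10⁻⁸ × 0.578 × (310.1)⁴ = 303 W.

P ≈ 303 W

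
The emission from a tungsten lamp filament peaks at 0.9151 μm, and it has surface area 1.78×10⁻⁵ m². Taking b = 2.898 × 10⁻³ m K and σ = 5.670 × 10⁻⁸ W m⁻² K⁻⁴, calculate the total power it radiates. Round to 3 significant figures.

Wien's law: T = b/λ_max = 2.898×10⁻³/9.151×10⁻⁷ = 3166.87 K.
Area A = 1.78×10⁻⁵ m².
Then P = σAT⁴ = 5.670×10⁻⁸×1.78×10⁻⁵×(3166.87)⁴ = 102 W.

P ≈ 102 W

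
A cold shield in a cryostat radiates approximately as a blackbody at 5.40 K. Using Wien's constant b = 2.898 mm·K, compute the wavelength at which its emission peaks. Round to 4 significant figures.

Wien's displacement law: λ_max = b/T = (2.898×10⁻³ m·K)/(5.40 K) = 5.3667×10⁻⁴ m.
That is 5.367×10⁻⁴ m, in the infrared range.

λ_max ≈ 5.367×10⁻⁴ m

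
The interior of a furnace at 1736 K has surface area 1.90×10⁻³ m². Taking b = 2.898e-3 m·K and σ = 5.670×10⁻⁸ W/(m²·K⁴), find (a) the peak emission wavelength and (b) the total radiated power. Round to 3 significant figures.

λ_max ≈ 1.67×10³ nm; P ≈ 978 W

(a) λ_max = b/T = 2.898×10⁻³/1736 = 1.669×10⁻⁶ m = 1.67×10³ nm.
Area A = 1.90×10⁻³ m².
(b) P = σAT⁴ = 5.670×10⁻⁸×1.90×10⁻³×(1736)⁴ = 978 W.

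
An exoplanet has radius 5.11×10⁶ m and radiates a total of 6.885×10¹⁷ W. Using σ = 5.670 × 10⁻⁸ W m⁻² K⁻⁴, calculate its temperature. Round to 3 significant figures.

T ≈ 439 K

Surface area A = 4πR² = 4π(5.11×10⁶ m)² = 3.28134×10¹⁴ m².
P = σAT⁴ ⇒ T = (P/(σA))^(1/4) = (6.885×10¹⁷/(5.670×10⁻⁸×3.28134×10¹⁴))^(1/4) = 439 K.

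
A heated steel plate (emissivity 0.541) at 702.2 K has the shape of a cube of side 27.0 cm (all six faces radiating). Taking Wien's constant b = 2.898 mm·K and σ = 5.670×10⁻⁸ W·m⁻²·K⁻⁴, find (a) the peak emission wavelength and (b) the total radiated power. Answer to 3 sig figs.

λ_max ≈ 4.13 μm; P ≈ 3.26×10³ W

(a) λ_max = b/T = 2.898×10⁻³/702.2 = 4.127×10⁻⁶ m = 4.13 μm.
Area A = 6s² = 6×(0.270 m)² = 0.4374 m².
(b) P = εσAT⁴ = 0.541×5.670×10⁻⁸×0.4374×(702.2)⁴ = 3.26×10³ W.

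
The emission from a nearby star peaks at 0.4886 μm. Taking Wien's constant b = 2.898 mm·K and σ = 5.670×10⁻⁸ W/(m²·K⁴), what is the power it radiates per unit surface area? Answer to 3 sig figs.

Wien's law: T = b/λ_max = 2.898×10⁻³/4.886×10⁻⁷ = 5931.23 K.
Then I = σT⁴ = 5.670×10⁻⁸×(5931.23)⁴ = 7.02×10⁷ W/m².

I ≈ 7.02×10⁷ W/m²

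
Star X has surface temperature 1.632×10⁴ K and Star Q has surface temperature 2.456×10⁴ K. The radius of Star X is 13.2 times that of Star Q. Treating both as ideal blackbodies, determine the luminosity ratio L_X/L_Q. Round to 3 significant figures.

L_X/L_Q ≈ 34.0

L ∝ R²T⁴, so L_X/L_Q = (R_X/R_Q)²(T_X/T_Q)⁴ = (13.2)² × (1.632×10⁴/2.456×10⁴)⁴ = 174.24 × 0.194970 = 34.0.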